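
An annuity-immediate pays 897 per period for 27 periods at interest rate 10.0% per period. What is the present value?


PV = PMT * (1 - (1+i)^(-n)) / i
= 897 * (1 - (1+0.1)^(-27)) / 0.1
= 897 * (1 - 0.076278) / 0.1
= 897 * 9.237223
= 8285.7892


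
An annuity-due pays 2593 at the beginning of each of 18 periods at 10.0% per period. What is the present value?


PV_due = PMT * (1-(1+i)^(-n))/i * (1+i)
PV_immediate = 21266.2616
PV_due = 21266.2616 * 1.1
= 23392.8877


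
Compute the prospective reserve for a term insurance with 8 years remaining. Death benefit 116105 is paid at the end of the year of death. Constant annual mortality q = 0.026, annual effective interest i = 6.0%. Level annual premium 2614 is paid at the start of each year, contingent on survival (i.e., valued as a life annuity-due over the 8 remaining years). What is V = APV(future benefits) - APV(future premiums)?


v = 1/(1+i) = 0.943396
APV(future benefits) per unit = sum_{k=0}^{7} k_p_x * q * v^(k+1) = 0.148687
APV(future benefits) = 116105 * 0.148687 = 17263.3312
Life annuity-due factor ä_{x:8} = sum_{k=0}^{7} k_p_x * v^k = 6.061864
APV(future premiums) = 2614 * 6.061864 = 15845.7128
V = 17263.3312 - 15845.7128
= 1417.6184


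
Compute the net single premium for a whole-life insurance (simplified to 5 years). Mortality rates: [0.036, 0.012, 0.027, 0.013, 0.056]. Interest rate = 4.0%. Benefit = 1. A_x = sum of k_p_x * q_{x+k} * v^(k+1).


v = 0.961538
Year 0: k_p_x=1.0, q=0.036, term=0.034615
Year 1: k_p_x=0.964, q=0.012, term=0.010695
Year 2: k_p_x=0.952432, q=0.027, term=0.022861
Year 3: k_p_x=0.926716, q=0.013, term=0.010298
Year 4: k_p_x=0.914669, q=0.056, term=0.0421
A_x = 0.1206


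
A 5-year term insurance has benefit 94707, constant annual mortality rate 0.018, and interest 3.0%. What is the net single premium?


NSP = benefit * sum_{k=0}^{n-1} k_p_x * q * v^(k+1)
With constant q=0.018, v=0.970874
Sum = 0.079605
NSP = 94707 * 0.079605
= 7539.1866


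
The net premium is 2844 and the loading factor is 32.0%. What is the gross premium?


Gross = net * (1 + loading)
= 2844 * (1 + 0.32)
= 2844 * 1.32
= 3754.08


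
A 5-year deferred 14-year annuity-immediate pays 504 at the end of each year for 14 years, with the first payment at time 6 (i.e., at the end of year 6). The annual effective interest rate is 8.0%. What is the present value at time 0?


PV at time 5 of the 14-year annuity-immediate:
a_n = 504 * (1-(1+0.08)^(-14))/0.08 = 4155.0954
Discount back 5 years to time 0:
PV = 4155.0954 * (1+0.08)^(-5)
= 4155.0954 * 0.680583
= 2827.8881


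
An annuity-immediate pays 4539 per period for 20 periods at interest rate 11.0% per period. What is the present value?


PV = PMT * (1 - (1+i)^(-n)) / i
= 4539 * (1 - (1+0.11)^(-20)) / 0.11
= 4539 * (1 - 0.124034) / 0.11
= 4539 * 7.963328
= 36145.5463


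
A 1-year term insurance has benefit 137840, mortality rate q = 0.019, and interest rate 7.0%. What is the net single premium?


NSP = benefit * q * v
v = 1/(1+i) = 0.934579
NSP = 137840 * 0.019 * 0.934579
= 2447.6262


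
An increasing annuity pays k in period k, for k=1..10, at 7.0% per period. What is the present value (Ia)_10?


(Ia)_n = sum_{k=1}^{n} k * v^k, v = 1/(1+i)
v = 0.934579
Sum computed term by term:
(Ia)_10 = 34.7391


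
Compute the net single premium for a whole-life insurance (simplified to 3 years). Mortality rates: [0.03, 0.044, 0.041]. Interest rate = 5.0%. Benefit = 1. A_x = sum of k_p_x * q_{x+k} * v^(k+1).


v = 0.952381
Year 0: k_p_x=1.0, q=0.03, term=0.028571
Year 1: k_p_x=0.97, q=0.044, term=0.038712
Year 2: k_p_x=0.92732, q=0.041, term=0.032843
A_x = 0.1001


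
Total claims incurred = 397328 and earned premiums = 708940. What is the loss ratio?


Loss ratio = claims / premiums
= 397328 / 708940
= 0.5605


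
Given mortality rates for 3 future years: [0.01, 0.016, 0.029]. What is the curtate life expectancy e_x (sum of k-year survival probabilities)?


e_x = sum_{k=1}^{n} k_p_x
k_p_x values:
  1_p_x = 0.99
  2_p_x = 0.97416
  3_p_x = 0.945909
e_x = 2.9101


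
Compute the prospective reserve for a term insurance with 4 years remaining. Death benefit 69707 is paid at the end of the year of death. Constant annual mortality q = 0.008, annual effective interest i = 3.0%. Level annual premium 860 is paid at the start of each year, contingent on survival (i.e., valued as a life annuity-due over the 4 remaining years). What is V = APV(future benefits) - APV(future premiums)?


v = 1/(1+i) = 0.970874
APV(future benefits) per unit = sum_{k=0}^{3} k_p_x * q * v^(k+1) = 0.029391
APV(future benefits) = 69707 * 0.029391 = 2048.728
Life annuity-due factor ä_{x:4} = sum_{k=0}^{3} k_p_x * v^k = 3.784035
APV(future premiums) = 860 * 3.784035 = 3254.2701
V = 2048.728 - 3254.2701
= -1205.5421


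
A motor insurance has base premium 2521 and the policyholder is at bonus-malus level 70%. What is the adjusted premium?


adjusted = base * BM_level / 100
= 2521 * 70 / 100
= 2521 * 0.7
= 1764.7


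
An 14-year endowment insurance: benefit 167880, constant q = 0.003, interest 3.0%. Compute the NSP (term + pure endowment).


Term component = 5587.5673
Pure endowment = 14_p_x * v^14 * benefit = 0.958809 * 0.661118 * 167880 = 106416.7597
NSP = 112004.327


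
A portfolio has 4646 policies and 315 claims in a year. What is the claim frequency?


frequency = claims / policies
= 315 / 4646
= 0.0678


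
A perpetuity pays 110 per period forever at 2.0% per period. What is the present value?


PV = PMT / i
= 110 / 0.02
= 5500.0


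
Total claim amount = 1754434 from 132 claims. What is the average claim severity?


severity = total / number
= 1754434 / 132
= 13291.1667


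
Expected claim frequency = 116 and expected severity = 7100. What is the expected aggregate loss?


E[S] = E[N] * E[X]
= 116 * 7100
= 823600


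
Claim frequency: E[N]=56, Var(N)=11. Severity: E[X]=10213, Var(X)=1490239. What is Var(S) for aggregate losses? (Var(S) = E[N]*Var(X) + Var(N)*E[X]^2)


Var(S) = E[N]*Var(X) + Var(N)*E[X]^2
= 56*1490239 + 11*10213^2
= 83453384 + 1147359059
= 1.2308e+09


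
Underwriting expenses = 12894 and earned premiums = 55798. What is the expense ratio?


Expense ratio = expenses / premiums
= 12894 / 55798
= 0.2311


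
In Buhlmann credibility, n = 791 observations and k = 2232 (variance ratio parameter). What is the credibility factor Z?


Z = n / (n + k)
= 791 / (791 + 2232)
= 791 / 3023
= 0.2617


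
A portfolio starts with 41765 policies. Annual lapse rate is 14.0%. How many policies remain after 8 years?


remaining = initial * (1 - lapse)^years
= 41765 * (1 - 0.14)^8
= 41765 * 0.299218
= 12496.8367


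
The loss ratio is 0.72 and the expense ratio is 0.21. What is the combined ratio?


Combined ratio = loss ratio + expense ratio
= 0.72 + 0.21
= 0.93


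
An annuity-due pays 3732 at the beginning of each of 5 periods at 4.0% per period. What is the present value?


PV_due = PMT * (1-(1+i)^(-n))/i * (1+i)
PV_immediate = 16614.2009
PV_due = 16614.2009 * 1.04
= 17278.769


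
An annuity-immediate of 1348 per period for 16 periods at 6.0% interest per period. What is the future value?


FV = PMT * ((1+i)^n - 1) / i
= 1348 * ((1.06)^16 - 1) / 0.06
= 1348 * (2.540352 - 1) / 0.06
= 34606.5678


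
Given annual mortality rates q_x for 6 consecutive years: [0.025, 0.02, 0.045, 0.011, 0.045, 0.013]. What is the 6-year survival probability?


p_k = 1 - q_k for each year
Survival = product of (1 - q_k)
= 0.975 * 0.98 * 0.955 * 0.989 * 0.955 * 0.987
= 0.8506


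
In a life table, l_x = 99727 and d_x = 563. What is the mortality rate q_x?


q_x = d_x / l_x
= 563 / 99727
= 0.0056


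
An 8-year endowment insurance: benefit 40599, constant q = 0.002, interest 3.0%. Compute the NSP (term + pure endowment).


Term component = 566.1867
Pure endowment = 8_p_x * v^8 * benefit = 0.984112 * 0.789409 * 40599 = 31540.0131
NSP = 32106.1998


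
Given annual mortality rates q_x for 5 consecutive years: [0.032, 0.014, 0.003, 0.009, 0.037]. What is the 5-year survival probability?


p_k = 1 - q_k for each year
Survival = product of (1 - q_k)
= 0.968 * 0.986 * 0.997 * 0.991 * 0.963
= 0.9081


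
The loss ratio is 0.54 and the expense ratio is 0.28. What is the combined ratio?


Combined ratio = loss ratio + expense ratio
= 0.54 + 0.28
= 0.82


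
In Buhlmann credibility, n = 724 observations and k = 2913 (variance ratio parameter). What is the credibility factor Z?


Z = n / (n + k)
= 724 / (724 + 2913)
= 724 / 3637
= 0.1991


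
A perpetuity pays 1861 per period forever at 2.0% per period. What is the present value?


PV = PMT / i
= 1861 / 0.02
= 93050.0


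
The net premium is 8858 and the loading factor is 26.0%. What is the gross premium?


Gross = net * (1 + loading)
= 8858 * (1 + 0.26)
= 8858 * 1.26
= 11161.08


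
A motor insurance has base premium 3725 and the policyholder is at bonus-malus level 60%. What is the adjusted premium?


adjusted = base * BM_level / 100
= 3725 * 60 / 100
= 3725 * 0.6
= 2235.0


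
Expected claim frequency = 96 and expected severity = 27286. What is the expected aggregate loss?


E[S] = E[N] * E[X]
= 96 * 27286
= 2.6195e+06


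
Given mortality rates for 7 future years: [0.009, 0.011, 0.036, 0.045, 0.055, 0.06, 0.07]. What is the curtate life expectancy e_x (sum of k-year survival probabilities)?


e_x = sum_{k=1}^{n} k_p_x
k_p_x values:
  1_p_x = 0.991
  2_p_x = 0.980099
  3_p_x = 0.944815
  4_p_x = 0.902299
  5_p_x = 0.852672
  6_p_x = 0.801512
  7_p_x = 0.745406
e_x = 6.2178


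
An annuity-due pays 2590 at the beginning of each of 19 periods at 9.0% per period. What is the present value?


PV_due = PMT * (1-(1+i)^(-n))/i * (1+i)
PV_immediate = 23180.7973
PV_due = 23180.7973 * 1.09
= 25267.069


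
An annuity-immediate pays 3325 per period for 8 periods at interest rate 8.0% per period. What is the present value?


PV = PMT * (1 - (1+i)^(-n)) / i
= 3325 * (1 - (1+0.08)^(-8)) / 0.08
= 3325 * (1 - 0.540269) / 0.08
= 3325 * 5.746639
= 19107.5745


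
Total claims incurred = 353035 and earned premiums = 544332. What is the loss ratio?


Loss ratio = claims / premiums
= 353035 / 544332
= 0.6486


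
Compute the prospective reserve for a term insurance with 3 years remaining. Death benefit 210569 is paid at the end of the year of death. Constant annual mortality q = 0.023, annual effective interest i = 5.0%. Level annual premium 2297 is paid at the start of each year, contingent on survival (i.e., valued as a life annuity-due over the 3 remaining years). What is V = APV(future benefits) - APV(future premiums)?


v = 1/(1+i) = 0.952381
APV(future benefits) per unit = sum_{k=0}^{2} k_p_x * q * v^(k+1) = 0.061251
APV(future benefits) = 210569 * 0.061251 = 12897.6579
Life annuity-due factor ä_{x:3} = sum_{k=0}^{2} k_p_x * v^k = 2.796262
APV(future premiums) = 2297 * 2.796262 = 6423.0141
V = 12897.6579 - 6423.0141
= 6474.6438


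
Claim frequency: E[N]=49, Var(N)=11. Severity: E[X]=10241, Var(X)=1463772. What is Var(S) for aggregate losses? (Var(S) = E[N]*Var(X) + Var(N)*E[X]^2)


Var(S) = E[N]*Var(X) + Var(N)*E[X]^2
= 49*1463772 + 11*10241^2
= 71724828 + 1153658891
= 1.2254e+09


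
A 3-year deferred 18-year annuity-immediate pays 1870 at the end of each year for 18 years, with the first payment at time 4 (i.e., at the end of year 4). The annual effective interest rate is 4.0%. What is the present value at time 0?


PV at time 3 of the 18-year annuity-immediate:
a_n = 1870 * (1-(1+0.04)^(-18))/0.04 = 23672.8853
Discount back 3 years to time 0:
PV = 23672.8853 * (1+0.04)^(-3)
= 23672.8853 * 0.888996
= 21045.1089


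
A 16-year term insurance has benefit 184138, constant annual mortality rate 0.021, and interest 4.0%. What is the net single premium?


NSP = benefit * sum_{k=0}^{n-1} k_p_x * q * v^(k+1)
With constant q=0.021, v=0.961538
Sum = 0.213381
NSP = 184138 * 0.213381
= 39291.4664


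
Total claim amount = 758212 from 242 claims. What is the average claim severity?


severity = total / number
= 758212 / 242
= 3133.1074


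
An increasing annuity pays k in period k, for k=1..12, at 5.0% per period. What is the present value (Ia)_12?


(Ia)_n = sum_{k=1}^{n} k * v^k, v = 1/(1+i)
v = 0.952381
Sum computed term by term:
(Ia)_12 = 52.4873


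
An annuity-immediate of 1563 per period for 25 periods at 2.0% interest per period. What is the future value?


FV = PMT * ((1+i)^n - 1) / i
= 1563 * ((1.02)^25 - 1) / 0.02
= 1563 * (1.640606 - 1) / 0.02
= 50063.3585


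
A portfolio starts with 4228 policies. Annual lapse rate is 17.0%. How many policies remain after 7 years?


remaining = initial * (1 - lapse)^years
= 4228 * (1 - 0.17)^7
= 4228 * 0.271361
= 1147.3122


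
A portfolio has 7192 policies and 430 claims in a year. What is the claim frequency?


frequency = claims / policies
= 430 / 7192
= 0.0598


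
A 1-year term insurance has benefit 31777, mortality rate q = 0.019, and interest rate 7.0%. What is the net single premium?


NSP = benefit * q * v
v = 1/(1+i) = 0.934579
NSP = 31777 * 0.019 * 0.934579
= 564.2645


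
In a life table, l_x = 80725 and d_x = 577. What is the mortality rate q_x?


q_x = d_x / l_x
= 577 / 80725
= 0.0071


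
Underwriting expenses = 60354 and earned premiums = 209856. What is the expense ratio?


Expense ratio = expenses / premiums
= 60354 / 209856
= 0.2876


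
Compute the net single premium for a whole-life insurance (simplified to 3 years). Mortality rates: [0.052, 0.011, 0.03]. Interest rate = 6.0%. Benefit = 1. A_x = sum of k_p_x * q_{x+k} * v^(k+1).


v = 0.943396
Year 0: k_p_x=1.0, q=0.052, term=0.049057
Year 1: k_p_x=0.948, q=0.011, term=0.009281
Year 2: k_p_x=0.937572, q=0.03, term=0.023616
A_x = 0.082


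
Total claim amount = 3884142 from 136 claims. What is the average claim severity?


severity = total / number
= 3884142 / 136
= 28559.8676


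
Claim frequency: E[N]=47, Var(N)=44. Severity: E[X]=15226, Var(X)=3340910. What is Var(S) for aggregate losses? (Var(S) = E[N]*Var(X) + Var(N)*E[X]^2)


Var(S) = E[N]*Var(X) + Var(N)*E[X]^2
= 47*3340910 + 44*15226^2
= 157022770 + 10200567344
= 1.0358e+10


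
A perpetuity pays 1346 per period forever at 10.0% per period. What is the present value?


PV = PMT / i
= 1346 / 0.1
= 13460.0


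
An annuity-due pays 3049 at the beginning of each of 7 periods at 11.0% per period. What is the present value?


PV_due = PMT * (1-(1+i)^(-n))/i * (1+i)
PV_immediate = 14367.4864
PV_due = 14367.4864 * 1.11
= 15947.9099


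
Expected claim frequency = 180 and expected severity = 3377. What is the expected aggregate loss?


E[S] = E[N] * E[X]
= 180 * 3377
= 607860


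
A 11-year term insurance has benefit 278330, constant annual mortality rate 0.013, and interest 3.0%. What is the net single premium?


NSP = benefit * sum_{k=0}^{n-1} k_p_x * q * v^(k+1)
With constant q=0.013, v=0.970874
Sum = 0.113198
NSP = 278330 * 0.113198
= 31506.492


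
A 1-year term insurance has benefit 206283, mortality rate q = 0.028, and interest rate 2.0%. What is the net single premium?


NSP = benefit * q * v
v = 1/(1+i) = 0.980392
NSP = 206283 * 0.028 * 0.980392
= 5662.6706


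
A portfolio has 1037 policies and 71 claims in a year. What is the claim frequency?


frequency = claims / policies
= 71 / 1037
= 0.0685


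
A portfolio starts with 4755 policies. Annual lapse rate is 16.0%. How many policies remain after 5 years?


remaining = initial * (1 - lapse)^years
= 4755 * (1 - 0.16)^5
= 4755 * 0.418212
= 1988.5978


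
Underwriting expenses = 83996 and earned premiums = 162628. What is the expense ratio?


Expense ratio = expenses / premiums
= 83996 / 162628
= 0.5165


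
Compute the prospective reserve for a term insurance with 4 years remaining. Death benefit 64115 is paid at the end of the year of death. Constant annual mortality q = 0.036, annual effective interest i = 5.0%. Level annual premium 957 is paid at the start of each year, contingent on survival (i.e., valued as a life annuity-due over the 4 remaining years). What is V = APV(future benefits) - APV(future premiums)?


v = 1/(1+i) = 0.952381
APV(future benefits) per unit = sum_{k=0}^{3} k_p_x * q * v^(k+1) = 0.121195
APV(future benefits) = 64115 * 0.121195 = 7770.4204
Life annuity-due factor ä_{x:4} = sum_{k=0}^{3} k_p_x * v^k = 3.534856
APV(future premiums) = 957 * 3.534856 = 3382.8568
V = 7770.4204 - 3382.8568
= 4387.5637


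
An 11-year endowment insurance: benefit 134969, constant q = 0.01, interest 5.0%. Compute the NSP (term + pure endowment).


Term component = 10719.109
Pure endowment = 11_p_x * v^11 * benefit = 0.895338 * 0.584679 * 134969 = 70654.346
NSP = 81373.455


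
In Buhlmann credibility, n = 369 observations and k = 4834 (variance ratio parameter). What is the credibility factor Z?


Z = n / (n + k)
= 369 / (369 + 4834)
= 369 / 5203
= 0.0709


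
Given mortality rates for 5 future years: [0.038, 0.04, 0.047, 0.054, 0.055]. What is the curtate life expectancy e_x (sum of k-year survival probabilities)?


e_x = sum_{k=1}^{n} k_p_x
k_p_x values:
  1_p_x = 0.962
  2_p_x = 0.92352
  3_p_x = 0.880115
  4_p_x = 0.832588
  5_p_x = 0.786796
e_x = 4.385


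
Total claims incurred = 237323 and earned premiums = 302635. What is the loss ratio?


Loss ratio = claims / premiums
= 237323 / 302635
= 0.7842


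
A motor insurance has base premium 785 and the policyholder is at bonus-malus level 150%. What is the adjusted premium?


adjusted = base * BM_level / 100
= 785 * 150 / 100
= 785 * 1.5
= 1177.5


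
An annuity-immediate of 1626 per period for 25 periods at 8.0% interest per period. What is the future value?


FV = PMT * ((1+i)^n - 1) / i
= 1626 * ((1.08)^25 - 1) / 0.08
= 1626 * (6.848475 - 1) / 0.08
= 118870.2584


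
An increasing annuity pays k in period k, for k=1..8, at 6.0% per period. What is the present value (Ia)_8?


(Ia)_n = sum_{k=1}^{n} k * v^k, v = 1/(1+i)
v = 0.943396
Sum computed term by term:
(Ia)_8 = 26.0514


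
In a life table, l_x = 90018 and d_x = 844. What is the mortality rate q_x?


q_x = d_x / l_x
= 844 / 90018
= 0.0094


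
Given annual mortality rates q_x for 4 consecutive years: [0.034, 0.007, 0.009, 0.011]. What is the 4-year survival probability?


p_k = 1 - q_k for each year
Survival = product of (1 - q_k)
= 0.966 * 0.993 * 0.991 * 0.989
= 0.9401


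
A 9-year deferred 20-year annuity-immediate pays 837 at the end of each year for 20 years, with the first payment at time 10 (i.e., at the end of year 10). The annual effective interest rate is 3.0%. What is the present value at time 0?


PV at time 9 of the 20-year annuity-immediate:
a_n = 837 * (1-(1+0.03)^(-20))/0.03 = 12452.4465
Discount back 9 years to time 0:
PV = 12452.4465 * (1+0.03)^(-9)
= 12452.4465 * 0.766417
= 9543.7633


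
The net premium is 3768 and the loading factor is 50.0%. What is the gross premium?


Gross = net * (1 + loading)
= 3768 * (1 + 0.5)
= 3768 * 1.5
= 5652.0


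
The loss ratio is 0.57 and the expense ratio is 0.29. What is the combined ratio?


Combined ratio = loss ratio + expense ratio
= 0.57 + 0.29
= 0.86


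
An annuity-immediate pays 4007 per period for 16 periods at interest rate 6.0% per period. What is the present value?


PV = PMT * (1 - (1+i)^(-n)) / i
= 4007 * (1 - (1+0.06)^(-16)) / 0.06
= 4007 * (1 - 0.393646) / 0.06
= 4007 * 10.105895
= 40494.3224


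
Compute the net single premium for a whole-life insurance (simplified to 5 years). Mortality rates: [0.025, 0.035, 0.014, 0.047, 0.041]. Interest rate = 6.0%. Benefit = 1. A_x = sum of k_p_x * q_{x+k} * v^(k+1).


v = 0.943396
Year 0: k_p_x=1.0, q=0.025, term=0.023585
Year 1: k_p_x=0.975, q=0.035, term=0.030371
Year 2: k_p_x=0.940875, q=0.014, term=0.01106
Year 3: k_p_x=0.927703, q=0.047, term=0.034537
Year 4: k_p_x=0.884101, q=0.041, term=0.027087
A_x = 0.1266


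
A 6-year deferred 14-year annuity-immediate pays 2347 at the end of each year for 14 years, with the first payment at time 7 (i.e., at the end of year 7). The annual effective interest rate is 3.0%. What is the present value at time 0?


PV at time 6 of the 14-year annuity-immediate:
a_n = 2347 * (1-(1+0.03)^(-14))/0.03 = 26511.8837
Discount back 6 years to time 0:
PV = 26511.8837 * (1+0.03)^(-6)
= 26511.8837 * 0.837484
= 22203.2852


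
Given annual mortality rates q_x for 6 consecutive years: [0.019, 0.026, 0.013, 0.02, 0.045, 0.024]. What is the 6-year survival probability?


p_k = 1 - q_k for each year
Survival = product of (1 - q_k)
= 0.981 * 0.974 * 0.987 * 0.98 * 0.955 * 0.976
= 0.8614


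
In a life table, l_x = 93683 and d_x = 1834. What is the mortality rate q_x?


q_x = d_x / l_x
= 1834 / 93683
= 0.0196


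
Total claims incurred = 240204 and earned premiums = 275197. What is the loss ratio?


Loss ratio = claims / premiums
= 240204 / 275197
= 0.8728


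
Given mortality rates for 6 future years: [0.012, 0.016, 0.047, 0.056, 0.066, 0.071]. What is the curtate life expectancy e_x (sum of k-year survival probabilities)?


e_x = sum_{k=1}^{n} k_p_x
k_p_x values:
  1_p_x = 0.988
  2_p_x = 0.972192
  3_p_x = 0.926499
  4_p_x = 0.874615
  5_p_x = 0.81689
  6_p_x = 0.758891
e_x = 5.3371


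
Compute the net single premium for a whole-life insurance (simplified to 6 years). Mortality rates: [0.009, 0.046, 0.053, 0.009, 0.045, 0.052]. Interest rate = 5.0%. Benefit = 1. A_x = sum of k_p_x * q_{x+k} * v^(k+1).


v = 0.952381
Year 0: k_p_x=1.0, q=0.009, term=0.008571
Year 1: k_p_x=0.991, q=0.046, term=0.041348
Year 2: k_p_x=0.945414, q=0.053, term=0.043284
Year 3: k_p_x=0.895307, q=0.009, term=0.006629
Year 4: k_p_x=0.887249, q=0.045, term=0.031283
Year 5: k_p_x=0.847323, q=0.052, term=0.032879
A_x = 0.164


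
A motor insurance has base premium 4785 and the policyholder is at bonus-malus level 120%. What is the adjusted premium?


adjusted = base * BM_level / 100
= 4785 * 120 / 100
= 4785 * 1.2
= 5742.0


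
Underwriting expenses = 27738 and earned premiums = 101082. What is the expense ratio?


Expense ratio = expenses / premiums
= 27738 / 101082
= 0.2744


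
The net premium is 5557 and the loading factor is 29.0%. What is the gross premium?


Gross = net * (1 + loading)
= 5557 * (1 + 0.29)
= 5557 * 1.29
= 7168.53


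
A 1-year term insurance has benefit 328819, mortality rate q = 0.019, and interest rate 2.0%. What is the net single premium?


NSP = benefit * q * v
v = 1/(1+i) = 0.980392
NSP = 328819 * 0.019 * 0.980392
= 6125.0598


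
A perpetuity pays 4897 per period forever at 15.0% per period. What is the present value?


PV = PMT / i
= 4897 / 0.15
= 32646.6667


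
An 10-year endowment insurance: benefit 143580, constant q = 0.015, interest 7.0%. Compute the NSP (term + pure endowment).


Term component = 14263.9966
Pure endowment = 10_p_x * v^10 * benefit = 0.85973 * 0.508349 * 143580 = 62750.6859
NSP = 77014.6825


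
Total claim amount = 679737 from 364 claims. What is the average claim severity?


severity = total / number
= 679737 / 364
= 1867.4093


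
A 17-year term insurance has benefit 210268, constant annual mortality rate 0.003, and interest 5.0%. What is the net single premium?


NSP = benefit * sum_{k=0}^{n-1} k_p_x * q * v^(k+1)
With constant q=0.003, v=0.952381
Sum = 0.033137
NSP = 210268 * 0.033137
= 6967.746


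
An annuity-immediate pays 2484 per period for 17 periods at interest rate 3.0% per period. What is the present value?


PV = PMT * (1 - (1+i)^(-n)) / i
= 2484 * (1 - (1+0.03)^(-17)) / 0.03
= 2484 * (1 - 0.605016) / 0.03
= 2484 * 13.166118
= 32704.6383


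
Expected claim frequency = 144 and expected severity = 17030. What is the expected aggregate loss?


E[S] = E[N] * E[X]
= 144 * 17030
= 2.4523e+06


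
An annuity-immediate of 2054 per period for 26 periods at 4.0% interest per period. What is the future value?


FV = PMT * ((1+i)^n - 1) / i
= 2054 * ((1.04)^26 - 1) / 0.04
= 2054 * (2.77247 - 1) / 0.04
= 91016.3234


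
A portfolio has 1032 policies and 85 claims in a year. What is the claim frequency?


frequency = claims / policies
= 85 / 1032
= 0.0824


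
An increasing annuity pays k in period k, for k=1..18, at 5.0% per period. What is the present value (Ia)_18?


(Ia)_n = sum_{k=1}^{n} k * v^k, v = 1/(1+i)
v = 0.952381
Sum computed term by term:
(Ia)_18 = 95.8939


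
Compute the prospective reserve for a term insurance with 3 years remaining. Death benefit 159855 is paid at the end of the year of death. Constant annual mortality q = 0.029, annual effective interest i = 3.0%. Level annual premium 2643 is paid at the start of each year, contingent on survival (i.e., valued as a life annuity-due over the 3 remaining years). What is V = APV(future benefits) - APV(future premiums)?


v = 1/(1+i) = 0.970874
APV(future benefits) per unit = sum_{k=0}^{2} k_p_x * q * v^(k+1) = 0.07972
APV(future benefits) = 159855 * 0.07972 = 12743.6498
Life annuity-due factor ä_{x:3} = sum_{k=0}^{2} k_p_x * v^k = 2.831437
APV(future premiums) = 2643 * 2.831437 = 7483.4867
V = 12743.6498 - 7483.4867
= 5260.163


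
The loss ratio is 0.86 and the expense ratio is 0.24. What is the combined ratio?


Combined ratio = loss ratio + expense ratio
= 0.86 + 0.24
= 1.1


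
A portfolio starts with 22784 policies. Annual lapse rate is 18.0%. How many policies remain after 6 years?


remaining = initial * (1 - lapse)^years
= 22784 * (1 - 0.18)^6
= 22784 * 0.304007
= 6926.488


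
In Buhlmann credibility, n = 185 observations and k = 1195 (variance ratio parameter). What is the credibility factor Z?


Z = n / (n + k)
= 185 / (185 + 1195)
= 185 / 1380
= 0.1341


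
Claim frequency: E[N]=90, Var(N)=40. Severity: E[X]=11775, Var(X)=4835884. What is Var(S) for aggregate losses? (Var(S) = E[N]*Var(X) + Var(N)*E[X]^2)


Var(S) = E[N]*Var(X) + Var(N)*E[X]^2
= 90*4835884 + 40*11775^2
= 435229560 + 5546025000
= 5.9813e+09


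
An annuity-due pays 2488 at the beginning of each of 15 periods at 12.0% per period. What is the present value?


PV_due = PMT * (1-(1+i)^(-n))/i * (1+i)
PV_immediate = 16945.4308
PV_due = 16945.4308 * 1.12
= 18978.8826


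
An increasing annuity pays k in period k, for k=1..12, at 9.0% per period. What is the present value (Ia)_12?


(Ia)_n = sum_{k=1}^{n} k * v^k, v = 1/(1+i)
v = 0.917431
Sum computed term by term:
(Ia)_12 = 39.3197


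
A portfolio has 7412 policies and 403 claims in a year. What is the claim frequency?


frequency = claims / policies
= 403 / 7412
= 0.0544


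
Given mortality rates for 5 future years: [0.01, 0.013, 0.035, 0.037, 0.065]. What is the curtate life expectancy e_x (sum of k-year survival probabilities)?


e_x = sum_{k=1}^{n} k_p_x
k_p_x values:
  1_p_x = 0.99
  2_p_x = 0.97713
  3_p_x = 0.94293
  4_p_x = 0.908042
  5_p_x = 0.849019
e_x = 4.6671


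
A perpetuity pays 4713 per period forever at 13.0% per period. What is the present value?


PV = PMT / i
= 4713 / 0.13
= 36253.8462


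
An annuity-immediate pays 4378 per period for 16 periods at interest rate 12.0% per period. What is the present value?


PV = PMT * (1 - (1+i)^(-n)) / i
= 4378 * (1 - (1+0.12)^(-16)) / 0.12
= 4378 * (1 - 0.163122) / 0.12
= 4378 * 6.973986
= 30532.1114


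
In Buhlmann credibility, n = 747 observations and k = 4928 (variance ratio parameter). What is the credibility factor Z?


Z = n / (n + k)
= 747 / (747 + 4928)
= 747 / 5675
= 0.1316


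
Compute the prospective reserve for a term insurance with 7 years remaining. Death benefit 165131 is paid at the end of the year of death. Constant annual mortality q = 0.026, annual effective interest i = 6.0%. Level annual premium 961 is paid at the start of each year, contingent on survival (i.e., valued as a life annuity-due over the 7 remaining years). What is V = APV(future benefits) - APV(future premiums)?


v = 1/(1+i) = 0.943396
APV(future benefits) per unit = sum_{k=0}^{6} k_p_x * q * v^(k+1) = 0.135122
APV(future benefits) = 165131 * 0.135122 = 22312.7698
Life annuity-due factor ä_{x:7} = sum_{k=0}^{6} k_p_x * v^k = 5.508805
APV(future premiums) = 961 * 5.508805 = 5293.9615
V = 22312.7698 - 5293.9615
= 17018.8083


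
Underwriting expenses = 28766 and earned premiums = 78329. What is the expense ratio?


Expense ratio = expenses / premiums
= 28766 / 78329
= 0.3672


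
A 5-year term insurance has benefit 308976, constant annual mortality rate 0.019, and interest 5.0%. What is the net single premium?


NSP = benefit * sum_{k=0}^{n-1} k_p_x * q * v^(k+1)
With constant q=0.019, v=0.952381
Sum = 0.079341
NSP = 308976 * 0.079341
= 24514.5004


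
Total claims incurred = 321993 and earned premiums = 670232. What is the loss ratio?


Loss ratio = claims / premiums
= 321993 / 670232
= 0.4804


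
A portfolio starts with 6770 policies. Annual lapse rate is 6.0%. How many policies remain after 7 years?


remaining = initial * (1 - lapse)^years
= 6770 * (1 - 0.06)^7
= 6770 * 0.648478
= 4390.1933


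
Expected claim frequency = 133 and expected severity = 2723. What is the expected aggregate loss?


E[S] = E[N] * E[X]
= 133 * 2723
= 362159


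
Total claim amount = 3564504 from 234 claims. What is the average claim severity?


severity = total / number
= 3564504 / 234
= 15232.9231


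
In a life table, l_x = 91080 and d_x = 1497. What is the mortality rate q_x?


q_x = d_x / l_x
= 1497 / 91080
= 0.0164


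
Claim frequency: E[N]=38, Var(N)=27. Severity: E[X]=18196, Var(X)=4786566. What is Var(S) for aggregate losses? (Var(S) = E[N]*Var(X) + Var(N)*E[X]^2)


Var(S) = E[N]*Var(X) + Var(N)*E[X]^2
= 38*4786566 + 27*18196^2
= 181889508 + 8939549232
= 9.1214e+09


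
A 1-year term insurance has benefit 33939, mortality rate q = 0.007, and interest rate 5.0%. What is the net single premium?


NSP = benefit * q * v
v = 1/(1+i) = 0.952381
NSP = 33939 * 0.007 * 0.952381
= 226.26


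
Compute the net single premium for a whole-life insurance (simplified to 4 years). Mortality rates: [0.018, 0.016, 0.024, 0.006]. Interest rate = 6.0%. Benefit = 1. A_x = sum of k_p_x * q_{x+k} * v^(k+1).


v = 0.943396
Year 0: k_p_x=1.0, q=0.018, term=0.016981
Year 1: k_p_x=0.982, q=0.016, term=0.013984
Year 2: k_p_x=0.966288, q=0.024, term=0.019472
Year 3: k_p_x=0.943097, q=0.006, term=0.004482
A_x = 0.0549


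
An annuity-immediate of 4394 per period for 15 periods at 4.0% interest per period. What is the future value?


FV = PMT * ((1+i)^n - 1) / i
= 4394 * ((1.04)^15 - 1) / 0.04
= 4394 * (1.800944 - 1) / 0.04
= 87983.6441


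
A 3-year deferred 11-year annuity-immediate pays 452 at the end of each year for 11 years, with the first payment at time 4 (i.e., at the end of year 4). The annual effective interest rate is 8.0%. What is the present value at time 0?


PV at time 3 of the 11-year annuity-immediate:
a_n = 452 * (1-(1+0.08)^(-11))/0.08 = 3226.8118
Discount back 3 years to time 0:
PV = 3226.8118 * (1+0.08)^(-3)
= 3226.8118 * 0.793832
= 2561.5473


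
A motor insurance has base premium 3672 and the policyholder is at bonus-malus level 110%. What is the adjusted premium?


adjusted = base * BM_level / 100
= 3672 * 110 / 100
= 3672 * 1.1
= 4039.2


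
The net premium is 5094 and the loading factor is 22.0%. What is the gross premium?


Gross = net * (1 + loading)
= 5094 * (1 + 0.22)
= 5094 * 1.22
= 6214.68


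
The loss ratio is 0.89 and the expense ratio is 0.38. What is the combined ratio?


Combined ratio = loss ratio + expense ratio
= 0.89 + 0.38
= 1.27


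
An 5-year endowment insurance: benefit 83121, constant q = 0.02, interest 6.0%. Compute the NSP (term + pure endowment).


Term component = 6743.9766
Pure endowment = 5_p_x * v^5 * benefit = 0.903921 * 0.747258 * 83121 = 56145.0938
NSP = 62889.0703


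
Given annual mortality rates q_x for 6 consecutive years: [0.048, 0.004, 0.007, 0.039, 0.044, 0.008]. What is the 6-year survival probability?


p_k = 1 - q_k for each year
Survival = product of (1 - q_k)
= 0.952 * 0.996 * 0.993 * 0.961 * 0.956 * 0.992
= 0.8581


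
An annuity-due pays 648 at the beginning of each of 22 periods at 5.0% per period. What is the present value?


PV_due = PMT * (1-(1+i)^(-n))/i * (1+i)
PV_immediate = 8529.6257
PV_due = 8529.6257 * 1.05
= 8956.107


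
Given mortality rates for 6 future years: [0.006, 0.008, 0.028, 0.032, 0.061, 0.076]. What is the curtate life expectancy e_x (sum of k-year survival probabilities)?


e_x = sum_{k=1}^{n} k_p_x
k_p_x values:
  1_p_x = 0.994
  2_p_x = 0.986048
  3_p_x = 0.958439
  4_p_x = 0.927769
  5_p_x = 0.871175
  6_p_x = 0.804965
e_x = 5.5424


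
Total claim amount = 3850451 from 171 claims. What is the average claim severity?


severity = total / number
= 3850451 / 171
= 22517.2573


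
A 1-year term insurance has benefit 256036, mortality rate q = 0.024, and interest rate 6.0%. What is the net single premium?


NSP = benefit * q * v
v = 1/(1+i) = 0.943396
NSP = 256036 * 0.024 * 0.943396
= 5797.0415


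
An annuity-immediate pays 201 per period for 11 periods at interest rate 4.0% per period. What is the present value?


PV = PMT * (1 - (1+i)^(-n)) / i
= 201 * (1 - (1+0.04)^(-11)) / 0.04
= 201 * (1 - 0.649581) / 0.04
= 201 * 8.760477
= 1760.8558


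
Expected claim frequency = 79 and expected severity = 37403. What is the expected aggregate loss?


E[S] = E[N] * E[X]
= 79 * 37403
= 2.9548e+06


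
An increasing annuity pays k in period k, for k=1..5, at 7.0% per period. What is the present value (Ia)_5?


(Ia)_n = sum_{k=1}^{n} k * v^k, v = 1/(1+i)
v = 0.934579
Sum computed term by term:
(Ia)_5 = 11.7469


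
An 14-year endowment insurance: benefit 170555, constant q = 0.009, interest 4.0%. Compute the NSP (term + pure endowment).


Term component = 15386.9064
Pure endowment = 14_p_x * v^14 * benefit = 0.881112 * 0.577475 * 170555 = 86781.8429
NSP = 102168.7493


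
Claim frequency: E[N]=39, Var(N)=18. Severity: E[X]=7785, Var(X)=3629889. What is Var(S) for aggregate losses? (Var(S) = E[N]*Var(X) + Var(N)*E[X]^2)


Var(S) = E[N]*Var(X) + Var(N)*E[X]^2
= 39*3629889 + 18*7785^2
= 141565671 + 1090912050
= 1.2325e+09


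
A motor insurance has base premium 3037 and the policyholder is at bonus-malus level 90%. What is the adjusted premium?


adjusted = base * BM_level / 100
= 3037 * 90 / 100
= 3037 * 0.9
= 2733.3


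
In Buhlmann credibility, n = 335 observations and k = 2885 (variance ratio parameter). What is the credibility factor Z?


Z = n / (n + k)
= 335 / (335 + 2885)
= 335 / 3220
= 0.104


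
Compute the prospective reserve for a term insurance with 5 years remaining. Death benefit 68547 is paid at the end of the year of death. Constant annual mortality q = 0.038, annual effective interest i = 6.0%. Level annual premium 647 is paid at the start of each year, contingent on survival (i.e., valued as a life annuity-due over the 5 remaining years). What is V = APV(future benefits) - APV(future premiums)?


v = 1/(1+i) = 0.943396
APV(future benefits) per unit = sum_{k=0}^{4} k_p_x * q * v^(k+1) = 0.149027
APV(future benefits) = 68547 * 0.149027 = 10215.3534
Life annuity-due factor ä_{x:5} = sum_{k=0}^{4} k_p_x * v^k = 4.157069
APV(future premiums) = 647 * 4.157069 = 2689.6235
V = 10215.3534 - 2689.6235
= 7525.7299


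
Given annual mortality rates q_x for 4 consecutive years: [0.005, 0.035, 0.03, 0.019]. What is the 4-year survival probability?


p_k = 1 - q_k for each year
Survival = product of (1 - q_k)
= 0.995 * 0.965 * 0.97 * 0.981
= 0.9137


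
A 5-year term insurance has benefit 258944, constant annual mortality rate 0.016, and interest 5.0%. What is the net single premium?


NSP = benefit * sum_{k=0}^{n-1} k_p_x * q * v^(k+1)
With constant q=0.016, v=0.952381
Sum = 0.067196
NSP = 258944 * 0.067196
= 17399.9029


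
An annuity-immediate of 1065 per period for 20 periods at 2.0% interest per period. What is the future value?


FV = PMT * ((1+i)^n - 1) / i
= 1065 * ((1.02)^20 - 1) / 0.02
= 1065 * (1.485947 - 1) / 0.02
= 25876.6988


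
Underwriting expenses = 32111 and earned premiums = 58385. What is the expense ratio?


Expense ratio = expenses / premiums
= 32111 / 58385
= 0.55


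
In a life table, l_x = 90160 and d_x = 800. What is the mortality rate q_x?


q_x = d_x / l_x
= 800 / 90160
= 0.0089


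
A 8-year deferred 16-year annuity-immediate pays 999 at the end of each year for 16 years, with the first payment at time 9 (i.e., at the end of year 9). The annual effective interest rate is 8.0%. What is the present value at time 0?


PV at time 8 of the 16-year annuity-immediate:
a_n = 999 * (1-(1+0.08)^(-16))/0.08 = 8842.5178
Discount back 8 years to time 0:
PV = 8842.5178 * (1+0.08)^(-8)
= 8842.5178 * 0.540269
= 4777.3372


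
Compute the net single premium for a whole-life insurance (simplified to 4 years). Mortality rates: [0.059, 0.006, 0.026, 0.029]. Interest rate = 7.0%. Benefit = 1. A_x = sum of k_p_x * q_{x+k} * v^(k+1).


v = 0.934579
Year 0: k_p_x=1.0, q=0.059, term=0.05514
Year 1: k_p_x=0.941, q=0.006, term=0.004931
Year 2: k_p_x=0.935354, q=0.026, term=0.019852
Year 3: k_p_x=0.911035, q=0.029, term=0.020156
A_x = 0.1001


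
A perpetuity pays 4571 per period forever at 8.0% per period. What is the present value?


PV = PMT / i
= 4571 / 0.08
= 57137.5


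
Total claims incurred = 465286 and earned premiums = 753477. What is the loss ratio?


Loss ratio = claims / premiums
= 465286 / 753477
= 0.6175


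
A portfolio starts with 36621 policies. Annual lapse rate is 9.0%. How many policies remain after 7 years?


remaining = initial * (1 - lapse)^years
= 36621 * (1 - 0.09)^7
= 36621 * 0.516761
= 18924.3053


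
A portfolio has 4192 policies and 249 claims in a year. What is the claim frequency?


frequency = claims / policies
= 249 / 4192
= 0.0594


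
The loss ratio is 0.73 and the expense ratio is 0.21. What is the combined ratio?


Combined ratio = loss ratio + expense ratio
= 0.73 + 0.21
= 0.94


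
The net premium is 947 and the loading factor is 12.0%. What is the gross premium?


Gross = net * (1 + loading)
= 947 * (1 + 0.12)
= 947 * 1.12
= 1060.64


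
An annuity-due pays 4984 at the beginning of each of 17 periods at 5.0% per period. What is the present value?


PV_due = PMT * (1-(1+i)^(-n))/i * (1+i)
PV_immediate = 56189.9462
PV_due = 56189.9462 * 1.05
= 58999.4435


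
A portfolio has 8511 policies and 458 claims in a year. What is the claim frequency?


frequency = claims / policies
= 458 / 8511
= 0.0538


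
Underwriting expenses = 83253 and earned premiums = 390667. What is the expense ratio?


Expense ratio = expenses / premiums
= 83253 / 390667
= 0.2131


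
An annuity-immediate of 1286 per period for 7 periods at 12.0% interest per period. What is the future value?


FV = PMT * ((1+i)^n - 1) / i
= 1286 * ((1.12)^7 - 1) / 0.12
= 1286 * (2.210681 - 1) / 0.12
= 12974.4691


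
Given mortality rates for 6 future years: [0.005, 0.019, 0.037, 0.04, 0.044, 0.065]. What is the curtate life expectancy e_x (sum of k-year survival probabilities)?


e_x = sum_{k=1}^{n} k_p_x
k_p_x values:
  1_p_x = 0.995
  2_p_x = 0.976095
  3_p_x = 0.939979
  4_p_x = 0.90238
  5_p_x = 0.862676
  6_p_x = 0.806602
e_x = 5.4827


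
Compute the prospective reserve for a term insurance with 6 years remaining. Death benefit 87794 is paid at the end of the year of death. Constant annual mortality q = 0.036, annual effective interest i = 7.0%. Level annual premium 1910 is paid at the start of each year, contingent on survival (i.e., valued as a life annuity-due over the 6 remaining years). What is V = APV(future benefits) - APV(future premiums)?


v = 1/(1+i) = 0.934579
APV(future benefits) per unit = sum_{k=0}^{5} k_p_x * q * v^(k+1) = 0.158006
APV(future benefits) = 87794 * 0.158006 = 13871.9592
Life annuity-due factor ä_{x:6} = sum_{k=0}^{5} k_p_x * v^k = 4.696283
APV(future premiums) = 1910 * 4.696283 = 8969.9002
V = 13871.9592 - 8969.9002
= 4902.059
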